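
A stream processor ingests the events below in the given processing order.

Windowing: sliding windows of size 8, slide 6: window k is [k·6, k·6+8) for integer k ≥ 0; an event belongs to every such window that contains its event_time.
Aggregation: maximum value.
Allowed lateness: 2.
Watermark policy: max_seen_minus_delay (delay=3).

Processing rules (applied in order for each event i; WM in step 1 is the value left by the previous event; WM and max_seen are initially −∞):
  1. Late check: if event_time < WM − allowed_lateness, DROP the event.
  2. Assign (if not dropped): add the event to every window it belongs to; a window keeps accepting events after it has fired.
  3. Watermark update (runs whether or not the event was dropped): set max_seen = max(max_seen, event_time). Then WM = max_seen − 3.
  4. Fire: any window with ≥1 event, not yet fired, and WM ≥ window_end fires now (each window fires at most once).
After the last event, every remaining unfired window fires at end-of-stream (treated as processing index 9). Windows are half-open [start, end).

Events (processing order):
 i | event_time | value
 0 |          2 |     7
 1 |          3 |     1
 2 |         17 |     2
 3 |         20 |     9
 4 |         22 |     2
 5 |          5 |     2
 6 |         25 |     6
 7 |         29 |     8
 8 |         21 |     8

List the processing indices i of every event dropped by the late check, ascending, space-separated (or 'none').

i=0 t=2 v=7: → [0,8); WM=-1
i=1 t=3 v=1: → [0,8); WM=0
i=2 t=17 v=2: → [12,20); WM=14; [0,8) fires=7
i=3 t=20 v=9: → [18,26); WM=17
i=4 t=22 v=2: → [18,26); WM=19
i=5 t=5 v=2: DROP (t<19-2); WM=19
i=6 t=25 v=6: → [24,32),[18,26); WM=22; [12,20) fires=2
i=7 t=29 v=8: → [24,32); WM=26; [18,26) fires=9
i=8 t=21 v=8: DROP (t<26-2); WM=26

5 8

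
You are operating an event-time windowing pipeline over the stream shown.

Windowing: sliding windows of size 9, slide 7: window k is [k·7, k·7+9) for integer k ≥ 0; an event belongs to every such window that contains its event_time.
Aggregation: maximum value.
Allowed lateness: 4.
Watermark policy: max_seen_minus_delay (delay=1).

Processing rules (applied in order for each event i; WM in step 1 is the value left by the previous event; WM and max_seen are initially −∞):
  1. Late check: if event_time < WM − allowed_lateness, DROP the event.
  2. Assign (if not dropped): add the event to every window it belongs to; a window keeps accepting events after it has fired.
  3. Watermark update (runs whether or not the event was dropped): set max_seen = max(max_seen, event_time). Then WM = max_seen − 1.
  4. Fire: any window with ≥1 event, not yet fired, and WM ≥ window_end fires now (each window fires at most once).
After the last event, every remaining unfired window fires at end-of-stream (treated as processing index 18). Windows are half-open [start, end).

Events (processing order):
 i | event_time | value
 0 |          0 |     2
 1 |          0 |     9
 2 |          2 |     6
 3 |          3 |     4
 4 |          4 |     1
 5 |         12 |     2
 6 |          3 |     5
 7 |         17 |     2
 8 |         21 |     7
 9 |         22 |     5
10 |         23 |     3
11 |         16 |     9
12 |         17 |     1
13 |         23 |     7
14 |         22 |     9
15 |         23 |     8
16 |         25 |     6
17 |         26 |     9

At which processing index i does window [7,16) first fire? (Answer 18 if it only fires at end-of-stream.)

i=0 t=0 v=2: → [0,9); WM=-1
i=1 t=0 v=9: → [0,9); WM=-1
i=2 t=2 v=6: → [0,9); WM=1
i=3 t=3 v=4: → [0,9); WM=2
i=4 t=4 v=1: → [0,9); WM=3
i=5 t=12 v=2: → [7,16); WM=11; [0,9) fires=9
i=6 t=3 v=5: DROP (t<11-4); WM=11
i=7 t=17 v=2: → [14,23); WM=16; [7,16) fires=2
i=8 t=21 v=7: → [21,30),[14,23); WM=20
i=9 t=22 v=5: → [21,30),[14,23); WM=21
i=10 t=23 v=3: → [21,30); WM=22
i=11 t=16 v=9: DROP (t<22-4); WM=22
i=12 t=17 v=1: DROP (t<22-4); WM=22
i=13 t=23 v=7: → [21,30); WM=22
i=14 t=22 v=9: → [21,30),[14,23); WM=22
i=15 t=23 v=8: → [21,30); WM=22
i=16 t=25 v=6: → [21,30); WM=24; [14,23) fires=9
i=17 t=26 v=9: → [21,30); WM=25

7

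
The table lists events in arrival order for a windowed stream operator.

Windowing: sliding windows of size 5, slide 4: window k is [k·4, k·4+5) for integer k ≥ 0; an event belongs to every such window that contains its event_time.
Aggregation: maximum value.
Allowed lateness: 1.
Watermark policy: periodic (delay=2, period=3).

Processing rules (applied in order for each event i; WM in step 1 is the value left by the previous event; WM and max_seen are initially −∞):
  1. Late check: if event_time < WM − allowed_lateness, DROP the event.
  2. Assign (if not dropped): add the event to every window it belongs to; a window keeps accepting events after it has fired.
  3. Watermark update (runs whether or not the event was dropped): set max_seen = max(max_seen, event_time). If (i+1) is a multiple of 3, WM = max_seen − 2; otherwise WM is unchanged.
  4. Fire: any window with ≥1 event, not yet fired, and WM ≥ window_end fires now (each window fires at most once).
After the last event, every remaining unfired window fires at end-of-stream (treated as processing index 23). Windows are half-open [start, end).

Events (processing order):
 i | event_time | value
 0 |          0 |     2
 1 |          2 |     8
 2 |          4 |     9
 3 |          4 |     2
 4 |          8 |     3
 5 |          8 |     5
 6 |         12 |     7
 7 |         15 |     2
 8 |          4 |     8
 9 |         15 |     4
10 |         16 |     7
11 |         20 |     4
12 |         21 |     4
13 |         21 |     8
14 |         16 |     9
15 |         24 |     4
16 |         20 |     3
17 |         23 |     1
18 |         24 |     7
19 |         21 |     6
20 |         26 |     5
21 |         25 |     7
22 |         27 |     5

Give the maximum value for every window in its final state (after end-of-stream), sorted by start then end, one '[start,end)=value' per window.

[0,5)=9 [4,9)=9 [8,13)=7 [12,17)=7 [16,21)=7 [20,25)=8 [24,29)=7

i=0 t=0 v=2: → [0,5); WM=−∞
i=1 t=2 v=8: → [0,5); WM=−∞
i=2 t=4 v=9: → [4,9),[0,5); WM=2
i=3 t=4 v=2: → [4,9),[0,5); WM=2
i=4 t=8 v=3: → [8,13),[4,9); WM=2
i=5 t=8 v=5: → [8,13),[4,9); WM=6; [0,5) fires=9
i=6 t=12 v=7: → [12,17),[8,13); WM=6
i=7 t=15 v=2: → [12,17); WM=6
i=8 t=4 v=8: DROP (t<6-1); WM=13; [4,9) fires=9 [8,13) fires=7
i=9 t=15 v=4: → [12,17); WM=13
i=10 t=16 v=7: → [16,21),[12,17); WM=13
i=11 t=20 v=4: → [20,25),[16,21); WM=18; [12,17) fires=7
i=12 t=21 v=4: → [20,25); WM=18
i=13 t=21 v=8: → [20,25); WM=18
i=14 t=16 v=9: DROP (t<18-1); WM=19
i=15 t=24 v=4: → [24,29),[20,25); WM=19
i=16 t=20 v=3: → [20,25),[16,21); WM=19
i=17 t=23 v=1: → [20,25); WM=22; [16,21) fires=7
i=18 t=24 v=7: → [24,29),[20,25); WM=22
i=19 t=21 v=6: → [20,25); WM=22
i=20 t=26 v=5: → [24,29); WM=24
i=21 t=25 v=7: → [24,29); WM=24
i=22 t=27 v=5: → [24,29); WM=24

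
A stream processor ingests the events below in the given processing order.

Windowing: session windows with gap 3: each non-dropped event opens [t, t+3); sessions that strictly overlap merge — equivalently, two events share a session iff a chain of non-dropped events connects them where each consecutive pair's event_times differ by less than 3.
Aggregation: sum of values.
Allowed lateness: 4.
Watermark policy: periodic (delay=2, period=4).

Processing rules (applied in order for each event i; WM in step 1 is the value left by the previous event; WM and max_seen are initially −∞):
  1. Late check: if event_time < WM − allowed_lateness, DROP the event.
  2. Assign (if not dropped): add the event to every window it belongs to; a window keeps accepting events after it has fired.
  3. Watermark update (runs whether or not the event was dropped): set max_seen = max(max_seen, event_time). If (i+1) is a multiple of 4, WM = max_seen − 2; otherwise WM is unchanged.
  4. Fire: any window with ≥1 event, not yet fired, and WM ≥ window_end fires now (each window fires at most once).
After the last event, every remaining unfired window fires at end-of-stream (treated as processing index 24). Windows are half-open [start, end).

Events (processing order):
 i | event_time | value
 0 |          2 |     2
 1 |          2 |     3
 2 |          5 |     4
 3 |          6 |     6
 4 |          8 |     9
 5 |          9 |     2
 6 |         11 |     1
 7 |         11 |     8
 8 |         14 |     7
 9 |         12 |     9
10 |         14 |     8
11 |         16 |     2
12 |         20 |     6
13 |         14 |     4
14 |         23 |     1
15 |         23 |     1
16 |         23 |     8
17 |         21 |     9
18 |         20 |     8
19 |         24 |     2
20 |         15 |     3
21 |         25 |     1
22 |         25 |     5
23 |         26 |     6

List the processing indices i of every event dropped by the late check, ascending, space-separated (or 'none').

20

i=0 t=2 v=2: → [2,5); WM=−∞
i=1 t=2 v=3: → [2,5); WM=−∞
i=2 t=5 v=4: → [5,8); WM=−∞
i=3 t=6 v=6: → [5,9); WM=4
i=4 t=8 v=9: → [5,11); WM=4
i=5 t=9 v=2: → [5,12); WM=4
i=6 t=11 v=1: → [5,14); WM=4
i=7 t=11 v=8: → [5,14); WM=9
i=8 t=14 v=7: → [14,17); WM=9
i=9 t=12 v=9: → [5,17); WM=9
i=10 t=14 v=8: → [5,17); WM=9
i=11 t=16 v=2: → [5,19); WM=14
i=12 t=20 v=6: → [20,23); WM=14
i=13 t=14 v=4: → [5,19); WM=14
i=14 t=23 v=1: → [23,26); WM=14
i=15 t=23 v=1: → [23,26); WM=21
i=16 t=23 v=8: → [23,26); WM=21
i=17 t=21 v=9: → [20,26); WM=21
i=18 t=20 v=8: → [20,26); WM=21
i=19 t=24 v=2: → [20,27); WM=22
i=20 t=15 v=3: DROP (t<22-4); WM=22
i=21 t=25 v=1: → [20,28); WM=22
i=22 t=25 v=5: → [20,28); WM=22
i=23 t=26 v=6: → [20,29); WM=24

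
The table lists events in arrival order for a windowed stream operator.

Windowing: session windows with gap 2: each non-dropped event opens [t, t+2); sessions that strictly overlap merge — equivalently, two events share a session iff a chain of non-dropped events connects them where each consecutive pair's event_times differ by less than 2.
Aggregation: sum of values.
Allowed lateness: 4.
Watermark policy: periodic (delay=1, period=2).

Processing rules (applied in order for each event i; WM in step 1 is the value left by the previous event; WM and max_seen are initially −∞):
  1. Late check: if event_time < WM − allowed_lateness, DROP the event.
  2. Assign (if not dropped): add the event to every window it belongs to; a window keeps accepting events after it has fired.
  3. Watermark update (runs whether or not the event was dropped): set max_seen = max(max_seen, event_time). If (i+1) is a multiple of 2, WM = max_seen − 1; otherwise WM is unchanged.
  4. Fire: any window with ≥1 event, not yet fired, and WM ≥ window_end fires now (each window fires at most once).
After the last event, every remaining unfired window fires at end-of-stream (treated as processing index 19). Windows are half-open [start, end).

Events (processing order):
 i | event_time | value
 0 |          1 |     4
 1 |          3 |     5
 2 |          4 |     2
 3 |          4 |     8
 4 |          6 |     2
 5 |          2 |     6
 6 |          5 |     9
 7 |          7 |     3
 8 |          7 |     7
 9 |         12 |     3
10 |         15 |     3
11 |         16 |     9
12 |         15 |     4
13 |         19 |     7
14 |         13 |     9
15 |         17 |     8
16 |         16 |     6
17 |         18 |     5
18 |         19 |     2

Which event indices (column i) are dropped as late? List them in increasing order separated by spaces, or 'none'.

14

i=0 t=1 v=4: → [1,3); WM=−∞
i=1 t=3 v=5: → [3,5); WM=2
i=2 t=4 v=2: → [3,6); WM=2
i=3 t=4 v=8: → [3,6); WM=3
i=4 t=6 v=2: → [6,8); WM=3
i=5 t=2 v=6: → [1,6); WM=5
i=6 t=5 v=9: → [1,8); WM=5
i=7 t=7 v=3: → [1,9); WM=6
i=8 t=7 v=7: → [1,9); WM=6
i=9 t=12 v=3: → [12,14); WM=11
i=10 t=15 v=3: → [15,17); WM=11
i=11 t=16 v=9: → [15,18); WM=15
i=12 t=15 v=4: → [15,18); WM=15
i=13 t=19 v=7: → [19,21); WM=18
i=14 t=13 v=9: DROP (t<18-4); WM=18
i=15 t=17 v=8: → [15,19); WM=18
i=16 t=16 v=6: → [15,19); WM=18
i=17 t=18 v=5: → [15,21); WM=18
i=18 t=19 v=2: → [15,21); WM=18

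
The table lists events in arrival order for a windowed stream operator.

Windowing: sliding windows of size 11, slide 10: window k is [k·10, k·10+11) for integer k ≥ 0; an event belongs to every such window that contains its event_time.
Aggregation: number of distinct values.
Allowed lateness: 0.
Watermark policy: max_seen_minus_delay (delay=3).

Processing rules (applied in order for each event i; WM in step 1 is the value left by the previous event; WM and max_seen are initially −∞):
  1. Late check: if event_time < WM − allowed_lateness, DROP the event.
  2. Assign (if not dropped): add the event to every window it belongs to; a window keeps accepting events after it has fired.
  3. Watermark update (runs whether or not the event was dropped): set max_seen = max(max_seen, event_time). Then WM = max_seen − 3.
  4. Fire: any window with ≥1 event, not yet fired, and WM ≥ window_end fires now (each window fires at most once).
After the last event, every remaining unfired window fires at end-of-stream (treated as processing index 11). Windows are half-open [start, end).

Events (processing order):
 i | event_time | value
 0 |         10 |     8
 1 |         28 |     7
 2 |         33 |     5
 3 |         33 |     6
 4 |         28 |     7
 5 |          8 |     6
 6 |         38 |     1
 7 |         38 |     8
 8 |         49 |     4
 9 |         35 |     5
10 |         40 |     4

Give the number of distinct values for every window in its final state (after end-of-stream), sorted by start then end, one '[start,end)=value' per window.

i=0 t=10 v=8: → [10,21),[0,11); WM=7
i=1 t=28 v=7: → [20,31); WM=25; [0,11) fires=1 [10,21) fires=1
i=2 t=33 v=5: → [30,41); WM=30
i=3 t=33 v=6: → [30,41); WM=30
i=4 t=28 v=7: DROP (t<30-0); WM=30
i=5 t=8 v=6: DROP (t<30-0); WM=30
i=6 t=38 v=1: → [30,41); WM=35; [20,31) fires=1
i=7 t=38 v=8: → [30,41); WM=35
i=8 t=49 v=4: → [40,51); WM=46; [30,41) fires=4
i=9 t=35 v=5: DROP (t<46-0); WM=46
i=10 t=40 v=4: DROP (t<46-0); WM=46

[0,11)=1 [10,21)=1 [20,31)=1 [30,41)=4 [40,51)=1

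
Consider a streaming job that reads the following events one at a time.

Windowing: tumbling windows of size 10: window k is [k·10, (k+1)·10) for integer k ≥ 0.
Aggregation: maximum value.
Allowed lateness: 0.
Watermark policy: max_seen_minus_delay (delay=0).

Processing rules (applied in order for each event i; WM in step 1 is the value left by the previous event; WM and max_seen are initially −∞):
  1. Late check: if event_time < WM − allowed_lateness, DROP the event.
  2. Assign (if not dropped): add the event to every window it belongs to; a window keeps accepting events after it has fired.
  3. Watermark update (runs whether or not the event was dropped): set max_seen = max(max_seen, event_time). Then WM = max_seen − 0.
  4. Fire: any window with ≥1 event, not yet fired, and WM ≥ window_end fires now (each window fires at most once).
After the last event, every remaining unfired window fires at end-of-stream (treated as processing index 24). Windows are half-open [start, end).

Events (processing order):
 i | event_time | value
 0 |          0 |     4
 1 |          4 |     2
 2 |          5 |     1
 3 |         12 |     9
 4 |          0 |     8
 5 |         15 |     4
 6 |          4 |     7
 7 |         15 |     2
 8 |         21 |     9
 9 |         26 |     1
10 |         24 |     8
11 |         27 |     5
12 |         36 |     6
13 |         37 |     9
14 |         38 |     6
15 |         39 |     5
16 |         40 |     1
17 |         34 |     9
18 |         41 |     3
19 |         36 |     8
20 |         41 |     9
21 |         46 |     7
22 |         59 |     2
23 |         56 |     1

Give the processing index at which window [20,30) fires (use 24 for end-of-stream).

12

i=0 t=0 v=4: → [0,10); WM=0
i=1 t=4 v=2: → [0,10); WM=4
i=2 t=5 v=1: → [0,10); WM=5
i=3 t=12 v=9: → [10,20); WM=12; [0,10) fires=4
i=4 t=0 v=8: DROP (t<12-0); WM=12
i=5 t=15 v=4: → [10,20); WM=15
i=6 t=4 v=7: DROP (t<15-0); WM=15
i=7 t=15 v=2: → [10,20); WM=15
i=8 t=21 v=9: → [20,30); WM=21; [10,20) fires=9
i=9 t=26 v=1: → [20,30); WM=26
i=10 t=24 v=8: DROP (t<26-0); WM=26
i=11 t=27 v=5: → [20,30); WM=27
i=12 t=36 v=6: → [30,40); WM=36; [20,30) fires=9
i=13 t=37 v=9: → [30,40); WM=37
i=14 t=38 v=6: → [30,40); WM=38
i=15 t=39 v=5: → [30,40); WM=39
i=16 t=40 v=1: → [40,50); WM=40; [30,40) fires=9
i=17 t=34 v=9: DROP (t<40-0); WM=40
i=18 t=41 v=3: → [40,50); WM=41
i=19 t=36 v=8: DROP (t<41-0); WM=41
i=20 t=41 v=9: → [40,50); WM=41
i=21 t=46 v=7: → [40,50); WM=46
i=22 t=59 v=2: → [50,60); WM=59; [40,50) fires=9
i=23 t=56 v=1: DROP (t<59-0); WM=59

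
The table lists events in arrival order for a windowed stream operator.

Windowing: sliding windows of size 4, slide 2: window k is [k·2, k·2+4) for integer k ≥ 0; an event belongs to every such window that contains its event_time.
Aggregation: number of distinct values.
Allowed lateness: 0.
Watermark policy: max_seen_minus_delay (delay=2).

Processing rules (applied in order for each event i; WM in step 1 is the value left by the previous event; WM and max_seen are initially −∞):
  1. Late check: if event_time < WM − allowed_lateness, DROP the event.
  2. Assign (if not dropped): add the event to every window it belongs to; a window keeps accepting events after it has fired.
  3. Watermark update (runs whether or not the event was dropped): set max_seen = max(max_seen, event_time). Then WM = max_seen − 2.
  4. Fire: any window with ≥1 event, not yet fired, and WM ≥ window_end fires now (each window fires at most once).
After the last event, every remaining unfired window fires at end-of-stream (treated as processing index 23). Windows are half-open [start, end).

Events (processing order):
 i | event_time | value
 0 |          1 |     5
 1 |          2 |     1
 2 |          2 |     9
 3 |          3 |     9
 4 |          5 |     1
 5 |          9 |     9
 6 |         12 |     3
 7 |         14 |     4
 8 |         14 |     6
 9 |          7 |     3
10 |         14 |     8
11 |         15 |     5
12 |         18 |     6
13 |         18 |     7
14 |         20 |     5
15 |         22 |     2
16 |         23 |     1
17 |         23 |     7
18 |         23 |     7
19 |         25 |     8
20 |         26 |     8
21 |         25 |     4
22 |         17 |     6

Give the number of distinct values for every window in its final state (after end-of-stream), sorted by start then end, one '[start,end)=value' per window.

i=0 t=1 v=5: → [0,4); WM=-1
i=1 t=2 v=1: → [2,6),[0,4); WM=0
i=2 t=2 v=9: → [2,6),[0,4); WM=0
i=3 t=3 v=9: → [2,6),[0,4); WM=1
i=4 t=5 v=1: → [4,8),[2,6); WM=3
i=5 t=9 v=9: → [8,12),[6,10); WM=7; [0,4) fires=3 [2,6) fires=2
i=6 t=12 v=3: → [12,16),[10,14); WM=10; [4,8) fires=1 [6,10) fires=1
i=7 t=14 v=4: → [14,18),[12,16); WM=12; [8,12) fires=1
i=8 t=14 v=6: → [14,18),[12,16); WM=12
i=9 t=7 v=3: DROP (t<12-0); WM=12
i=10 t=14 v=8: → [14,18),[12,16); WM=12
i=11 t=15 v=5: → [14,18),[12,16); WM=13
i=12 t=18 v=6: → [18,22),[16,20); WM=16; [10,14) fires=1 [12,16) fires=5
i=13 t=18 v=7: → [18,22),[16,20); WM=16
i=14 t=20 v=5: → [20,24),[18,22); WM=18; [14,18) fires=4
i=15 t=22 v=2: → [22,26),[20,24); WM=20; [16,20) fires=2
i=16 t=23 v=1: → [22,26),[20,24); WM=21
i=17 t=23 v=7: → [22,26),[20,24); WM=21
i=18 t=23 v=7: → [22,26),[20,24); WM=21
i=19 t=25 v=8: → [24,28),[22,26); WM=23; [18,22) fires=3
i=20 t=26 v=8: → [26,30),[24,28); WM=24; [20,24) fires=4
i=21 t=25 v=4: → [24,28),[22,26); WM=24
i=22 t=17 v=6: DROP (t<24-0); WM=24

[0,4)=3 [2,6)=2 [4,8)=1 [6,10)=1 [8,12)=1 [10,14)=1 [12,16)=5 [14,18)=4 [16,20)=2 [18,22)=3 [20,24)=4 [22,26)=5 [24,28)=2 [26,30)=1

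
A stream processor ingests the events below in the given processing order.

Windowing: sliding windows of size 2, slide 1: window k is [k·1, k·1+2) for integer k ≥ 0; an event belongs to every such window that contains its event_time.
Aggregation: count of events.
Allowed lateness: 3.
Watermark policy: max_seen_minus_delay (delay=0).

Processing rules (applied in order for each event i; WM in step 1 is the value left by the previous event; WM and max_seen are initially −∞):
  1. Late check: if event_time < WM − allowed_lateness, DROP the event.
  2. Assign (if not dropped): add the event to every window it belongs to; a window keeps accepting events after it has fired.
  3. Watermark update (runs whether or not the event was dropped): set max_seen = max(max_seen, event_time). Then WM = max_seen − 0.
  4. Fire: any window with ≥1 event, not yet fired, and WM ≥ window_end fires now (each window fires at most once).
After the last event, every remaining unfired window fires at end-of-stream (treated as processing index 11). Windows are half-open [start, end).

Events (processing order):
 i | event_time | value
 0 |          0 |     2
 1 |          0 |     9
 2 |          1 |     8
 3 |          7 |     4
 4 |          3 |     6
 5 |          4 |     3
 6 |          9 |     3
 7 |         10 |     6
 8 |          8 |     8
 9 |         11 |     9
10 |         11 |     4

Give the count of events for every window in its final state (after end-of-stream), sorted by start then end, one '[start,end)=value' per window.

i=0 t=0 v=2: → [0,2); WM=0
i=1 t=0 v=9: → [0,2); WM=0
i=2 t=1 v=8: → [1,3),[0,2); WM=1
i=3 t=7 v=4: → [7,9),[6,8); WM=7; [0,2) fires=3 [1,3) fires=1
i=4 t=3 v=6: DROP (t<7-3); WM=7
i=5 t=4 v=3: → [4,6),[3,5); WM=7; [3,5) fires=1 [4,6) fires=1
i=6 t=9 v=3: → [9,11),[8,10); WM=9; [6,8) fires=1 [7,9) fires=1
i=7 t=10 v=6: → [10,12),[9,11); WM=10; [8,10) fires=1
i=8 t=8 v=8: → [8,10),[7,9); WM=10
i=9 t=11 v=9: → [11,13),[10,12); WM=11; [9,11) fires=2
i=10 t=11 v=4: → [11,13),[10,12); WM=11

[0,2)=3 [1,3)=1 [3,5)=1 [4,6)=1 [6,8)=1 [7,9)=2 [8,10)=2 [9,11)=2 [10,12)=3 [11,13)=2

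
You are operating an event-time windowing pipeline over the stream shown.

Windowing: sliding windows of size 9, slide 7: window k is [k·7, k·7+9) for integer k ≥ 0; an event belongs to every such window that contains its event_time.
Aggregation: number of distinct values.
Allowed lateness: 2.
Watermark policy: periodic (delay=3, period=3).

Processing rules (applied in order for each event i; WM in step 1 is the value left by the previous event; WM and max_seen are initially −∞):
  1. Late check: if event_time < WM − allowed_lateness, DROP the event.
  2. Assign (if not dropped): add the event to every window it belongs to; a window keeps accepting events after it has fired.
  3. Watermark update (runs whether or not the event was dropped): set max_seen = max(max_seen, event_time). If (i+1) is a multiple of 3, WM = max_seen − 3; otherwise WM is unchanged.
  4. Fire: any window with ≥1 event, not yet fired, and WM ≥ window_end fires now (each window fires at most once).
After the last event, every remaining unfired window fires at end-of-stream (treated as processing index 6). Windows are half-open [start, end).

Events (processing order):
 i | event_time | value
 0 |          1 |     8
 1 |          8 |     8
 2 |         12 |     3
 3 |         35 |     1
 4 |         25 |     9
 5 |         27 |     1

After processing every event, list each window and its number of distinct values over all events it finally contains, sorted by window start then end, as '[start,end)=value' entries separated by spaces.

[0,9)=1 [7,16)=2 [21,30)=2 [28,37)=1 [35,44)=1

i=0 t=1 v=8: → [0,9); WM=−∞
i=1 t=8 v=8: → [7,16),[0,9); WM=−∞
i=2 t=12 v=3: → [7,16); WM=9; [0,9) fires=1
i=3 t=35 v=1: → [35,44),[28,37); WM=9
i=4 t=25 v=9: → [21,30); WM=9
i=5 t=27 v=1: → [21,30); WM=32; [7,16) fires=2 [21,30) fires=2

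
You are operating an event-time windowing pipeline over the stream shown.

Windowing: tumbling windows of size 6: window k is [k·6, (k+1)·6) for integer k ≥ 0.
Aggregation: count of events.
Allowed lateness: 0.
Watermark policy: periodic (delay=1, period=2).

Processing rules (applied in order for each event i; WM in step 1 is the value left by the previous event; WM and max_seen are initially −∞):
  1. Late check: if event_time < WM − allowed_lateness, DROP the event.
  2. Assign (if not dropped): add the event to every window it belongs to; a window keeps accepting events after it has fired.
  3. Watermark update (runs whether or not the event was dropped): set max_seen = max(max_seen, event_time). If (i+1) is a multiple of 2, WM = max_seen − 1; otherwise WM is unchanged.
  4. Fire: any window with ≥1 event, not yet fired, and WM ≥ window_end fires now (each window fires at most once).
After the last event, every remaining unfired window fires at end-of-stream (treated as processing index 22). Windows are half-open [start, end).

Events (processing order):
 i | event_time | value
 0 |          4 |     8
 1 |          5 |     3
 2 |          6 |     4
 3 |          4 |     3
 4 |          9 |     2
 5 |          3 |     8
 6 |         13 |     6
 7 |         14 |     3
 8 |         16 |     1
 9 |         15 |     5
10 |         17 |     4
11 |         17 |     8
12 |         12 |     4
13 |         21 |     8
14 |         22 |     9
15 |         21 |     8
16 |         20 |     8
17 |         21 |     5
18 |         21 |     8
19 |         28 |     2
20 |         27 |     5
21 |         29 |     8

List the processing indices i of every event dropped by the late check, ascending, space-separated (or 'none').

i=0 t=4 v=8: → [0,6); WM=−∞
i=1 t=5 v=3: → [0,6); WM=4
i=2 t=6 v=4: → [6,12); WM=4
i=3 t=4 v=3: → [0,6); WM=5
i=4 t=9 v=2: → [6,12); WM=5
i=5 t=3 v=8: DROP (t<5-0); WM=8; [0,6) fires=3
i=6 t=13 v=6: → [12,18); WM=8
i=7 t=14 v=3: → [12,18); WM=13; [6,12) fires=2
i=8 t=16 v=1: → [12,18); WM=13
i=9 t=15 v=5: → [12,18); WM=15
i=10 t=17 v=4: → [12,18); WM=15
i=11 t=17 v=8: → [12,18); WM=16
i=12 t=12 v=4: DROP (t<16-0); WM=16
i=13 t=21 v=8: → [18,24); WM=20; [12,18) fires=6
i=14 t=22 v=9: → [18,24); WM=20
i=15 t=21 v=8: → [18,24); WM=21
i=16 t=20 v=8: DROP (t<21-0); WM=21
i=17 t=21 v=5: → [18,24); WM=21
i=18 t=21 v=8: → [18,24); WM=21
i=19 t=28 v=2: → [24,30); WM=27; [18,24) fires=5
i=20 t=27 v=5: → [24,30); WM=27
i=21 t=29 v=8: → [24,30); WM=28

5 12 16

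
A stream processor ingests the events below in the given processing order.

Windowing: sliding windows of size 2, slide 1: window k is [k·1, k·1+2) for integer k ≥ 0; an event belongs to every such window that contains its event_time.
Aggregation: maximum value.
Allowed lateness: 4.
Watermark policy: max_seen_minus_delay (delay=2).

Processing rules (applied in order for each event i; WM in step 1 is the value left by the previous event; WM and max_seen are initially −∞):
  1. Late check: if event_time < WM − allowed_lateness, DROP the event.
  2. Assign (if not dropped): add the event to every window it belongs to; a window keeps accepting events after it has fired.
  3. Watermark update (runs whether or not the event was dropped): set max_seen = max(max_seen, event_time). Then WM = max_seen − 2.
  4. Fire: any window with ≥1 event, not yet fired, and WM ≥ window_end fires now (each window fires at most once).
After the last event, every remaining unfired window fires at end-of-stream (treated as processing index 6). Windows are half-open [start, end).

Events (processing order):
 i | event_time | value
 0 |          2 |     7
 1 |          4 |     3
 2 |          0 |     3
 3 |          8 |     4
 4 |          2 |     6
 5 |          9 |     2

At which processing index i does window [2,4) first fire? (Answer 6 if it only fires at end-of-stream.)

i=0 t=2 v=7: → [2,4),[1,3); WM=0
i=1 t=4 v=3: → [4,6),[3,5); WM=2
i=2 t=0 v=3: → [0,2); WM=2; [0,2) fires=3
i=3 t=8 v=4: → [8,10),[7,9); WM=6; [1,3) fires=7 [2,4) fires=7 [3,5) fires=3 [4,6) fires=3
i=4 t=2 v=6: → [2,4),[1,3); WM=6
i=5 t=9 v=2: → [9,11),[8,10); WM=7

3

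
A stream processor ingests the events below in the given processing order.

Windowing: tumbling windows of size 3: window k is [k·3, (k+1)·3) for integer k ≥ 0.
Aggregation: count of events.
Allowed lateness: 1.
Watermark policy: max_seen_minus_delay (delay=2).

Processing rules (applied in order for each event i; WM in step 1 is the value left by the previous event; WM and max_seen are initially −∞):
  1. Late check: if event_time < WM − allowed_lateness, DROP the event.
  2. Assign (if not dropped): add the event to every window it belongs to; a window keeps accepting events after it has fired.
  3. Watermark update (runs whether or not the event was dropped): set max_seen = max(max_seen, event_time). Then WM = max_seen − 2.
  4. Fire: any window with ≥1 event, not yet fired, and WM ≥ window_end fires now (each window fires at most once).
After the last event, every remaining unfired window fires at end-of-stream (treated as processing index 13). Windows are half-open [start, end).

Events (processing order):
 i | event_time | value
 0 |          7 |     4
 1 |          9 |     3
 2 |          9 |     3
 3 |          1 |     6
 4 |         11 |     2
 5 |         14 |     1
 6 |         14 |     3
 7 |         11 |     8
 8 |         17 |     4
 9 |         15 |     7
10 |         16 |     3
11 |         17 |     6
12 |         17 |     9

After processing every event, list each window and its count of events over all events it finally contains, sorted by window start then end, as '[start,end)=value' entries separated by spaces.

i=0 t=7 v=4: → [6,9); WM=5
i=1 t=9 v=3: → [9,12); WM=7
i=2 t=9 v=3: → [9,12); WM=7
i=3 t=1 v=6: DROP (t<7-1); WM=7
i=4 t=11 v=2: → [9,12); WM=9; [6,9) fires=1
i=5 t=14 v=1: → [12,15); WM=12; [9,12) fires=3
i=6 t=14 v=3: → [12,15); WM=12
i=7 t=11 v=8: → [9,12); WM=12
i=8 t=17 v=4: → [15,18); WM=15; [12,15) fires=2
i=9 t=15 v=7: → [15,18); WM=15
i=10 t=16 v=3: → [15,18); WM=15
i=11 t=17 v=6: → [15,18); WM=15
i=12 t=17 v=9: → [15,18); WM=15

[6,9)=1 [9,12)=4 [12,15)=2 [15,18)=5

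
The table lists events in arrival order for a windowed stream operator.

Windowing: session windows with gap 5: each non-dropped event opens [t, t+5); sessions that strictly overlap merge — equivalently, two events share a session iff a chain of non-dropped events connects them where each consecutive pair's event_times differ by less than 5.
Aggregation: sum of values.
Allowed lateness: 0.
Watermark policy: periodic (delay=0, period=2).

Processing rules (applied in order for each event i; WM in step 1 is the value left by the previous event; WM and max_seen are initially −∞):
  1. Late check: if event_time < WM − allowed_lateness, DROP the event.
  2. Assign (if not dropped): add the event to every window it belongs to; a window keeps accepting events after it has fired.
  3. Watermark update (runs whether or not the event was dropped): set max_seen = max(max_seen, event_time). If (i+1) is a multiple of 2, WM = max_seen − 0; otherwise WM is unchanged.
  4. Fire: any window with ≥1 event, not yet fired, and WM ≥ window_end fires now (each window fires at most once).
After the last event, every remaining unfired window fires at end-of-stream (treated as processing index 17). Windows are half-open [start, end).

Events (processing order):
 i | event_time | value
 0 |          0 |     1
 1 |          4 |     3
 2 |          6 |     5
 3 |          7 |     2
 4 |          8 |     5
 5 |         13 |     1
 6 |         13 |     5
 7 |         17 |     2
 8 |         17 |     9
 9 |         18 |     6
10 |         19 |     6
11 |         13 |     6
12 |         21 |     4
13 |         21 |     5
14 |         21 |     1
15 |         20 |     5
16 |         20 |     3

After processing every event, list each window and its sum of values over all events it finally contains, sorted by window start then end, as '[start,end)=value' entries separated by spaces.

i=0 t=0 v=1: → [0,5); WM=−∞
i=1 t=4 v=3: → [0,9); WM=4
i=2 t=6 v=5: → [0,11); WM=4
i=3 t=7 v=2: → [0,12); WM=7
i=4 t=8 v=5: → [0,13); WM=7
i=5 t=13 v=1: → [13,18); WM=13
i=6 t=13 v=5: → [13,18); WM=13
i=7 t=17 v=2: → [13,22); WM=17
i=8 t=17 v=9: → [13,22); WM=17
i=9 t=18 v=6: → [13,23); WM=18
i=10 t=19 v=6: → [13,24); WM=18
i=11 t=13 v=6: DROP (t<18-0); WM=19
i=12 t=21 v=4: → [13,26); WM=19
i=13 t=21 v=5: → [13,26); WM=21
i=14 t=21 v=1: → [13,26); WM=21
i=15 t=20 v=5: DROP (t<21-0); WM=21
i=16 t=20 v=3: DROP (t<21-0); WM=21

[0,13)=16 [13,26)=39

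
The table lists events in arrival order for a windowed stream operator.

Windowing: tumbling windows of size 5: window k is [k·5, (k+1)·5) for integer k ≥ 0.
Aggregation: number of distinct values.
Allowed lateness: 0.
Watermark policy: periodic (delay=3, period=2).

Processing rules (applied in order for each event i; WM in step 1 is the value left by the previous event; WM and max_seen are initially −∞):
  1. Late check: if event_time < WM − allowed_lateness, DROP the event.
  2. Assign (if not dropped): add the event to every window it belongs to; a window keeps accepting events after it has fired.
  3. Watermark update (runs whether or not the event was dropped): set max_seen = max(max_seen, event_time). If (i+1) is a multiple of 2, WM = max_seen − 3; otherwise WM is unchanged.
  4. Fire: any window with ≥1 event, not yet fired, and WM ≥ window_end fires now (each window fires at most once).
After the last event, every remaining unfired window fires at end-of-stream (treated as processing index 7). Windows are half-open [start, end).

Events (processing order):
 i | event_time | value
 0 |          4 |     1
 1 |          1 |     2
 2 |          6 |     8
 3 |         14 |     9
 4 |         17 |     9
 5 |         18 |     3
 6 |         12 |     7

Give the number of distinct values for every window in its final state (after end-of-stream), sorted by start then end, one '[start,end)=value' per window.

i=0 t=4 v=1: → [0,5); WM=−∞
i=1 t=1 v=2: → [0,5); WM=1
i=2 t=6 v=8: → [5,10); WM=1
i=3 t=14 v=9: → [10,15); WM=11; [0,5) fires=2 [5,10) fires=1
i=4 t=17 v=9: → [15,20); WM=11
i=5 t=18 v=3: → [15,20); WM=15; [10,15) fires=1
i=6 t=12 v=7: DROP (t<15-0); WM=15

[0,5)=2 [5,10)=1 [10,15)=1 [15,20)=2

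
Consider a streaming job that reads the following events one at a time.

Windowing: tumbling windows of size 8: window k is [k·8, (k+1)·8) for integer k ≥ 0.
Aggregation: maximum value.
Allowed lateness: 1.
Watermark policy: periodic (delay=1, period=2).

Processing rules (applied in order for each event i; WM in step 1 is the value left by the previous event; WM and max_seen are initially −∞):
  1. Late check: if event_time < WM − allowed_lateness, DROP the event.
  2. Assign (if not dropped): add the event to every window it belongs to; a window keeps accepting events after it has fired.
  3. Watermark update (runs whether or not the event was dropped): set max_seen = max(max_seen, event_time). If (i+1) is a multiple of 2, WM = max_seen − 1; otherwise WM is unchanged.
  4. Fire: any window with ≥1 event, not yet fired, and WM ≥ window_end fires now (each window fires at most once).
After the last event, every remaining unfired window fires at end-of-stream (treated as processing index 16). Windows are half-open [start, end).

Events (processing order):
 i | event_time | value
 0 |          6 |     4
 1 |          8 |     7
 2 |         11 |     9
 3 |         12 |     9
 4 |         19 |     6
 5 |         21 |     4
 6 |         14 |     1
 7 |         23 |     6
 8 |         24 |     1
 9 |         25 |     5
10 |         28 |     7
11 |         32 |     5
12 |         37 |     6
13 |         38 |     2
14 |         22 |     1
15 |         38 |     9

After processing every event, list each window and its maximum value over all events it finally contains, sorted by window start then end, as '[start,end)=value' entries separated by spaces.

[0,8)=4 [8,16)=9 [16,24)=6 [24,32)=7 [32,40)=9

i=0 t=6 v=4: → [0,8); WM=−∞
i=1 t=8 v=7: → [8,16); WM=7
i=2 t=11 v=9: → [8,16); WM=7
i=3 t=12 v=9: → [8,16); WM=11; [0,8) fires=4
i=4 t=19 v=6: → [16,24); WM=11
i=5 t=21 v=4: → [16,24); WM=20; [8,16) fires=9
i=6 t=14 v=1: DROP (t<20-1); WM=20
i=7 t=23 v=6: → [16,24); WM=22
i=8 t=24 v=1: → [24,32); WM=22
i=9 t=25 v=5: → [24,32); WM=24; [16,24) fires=6
i=10 t=28 v=7: → [24,32); WM=24
i=11 t=32 v=5: → [32,40); WM=31
i=12 t=37 v=6: → [32,40); WM=31
i=13 t=38 v=2: → [32,40); WM=37; [24,32) fires=7
i=14 t=22 v=1: DROP (t<37-1); WM=37
i=15 t=38 v=9: → [32,40); WM=37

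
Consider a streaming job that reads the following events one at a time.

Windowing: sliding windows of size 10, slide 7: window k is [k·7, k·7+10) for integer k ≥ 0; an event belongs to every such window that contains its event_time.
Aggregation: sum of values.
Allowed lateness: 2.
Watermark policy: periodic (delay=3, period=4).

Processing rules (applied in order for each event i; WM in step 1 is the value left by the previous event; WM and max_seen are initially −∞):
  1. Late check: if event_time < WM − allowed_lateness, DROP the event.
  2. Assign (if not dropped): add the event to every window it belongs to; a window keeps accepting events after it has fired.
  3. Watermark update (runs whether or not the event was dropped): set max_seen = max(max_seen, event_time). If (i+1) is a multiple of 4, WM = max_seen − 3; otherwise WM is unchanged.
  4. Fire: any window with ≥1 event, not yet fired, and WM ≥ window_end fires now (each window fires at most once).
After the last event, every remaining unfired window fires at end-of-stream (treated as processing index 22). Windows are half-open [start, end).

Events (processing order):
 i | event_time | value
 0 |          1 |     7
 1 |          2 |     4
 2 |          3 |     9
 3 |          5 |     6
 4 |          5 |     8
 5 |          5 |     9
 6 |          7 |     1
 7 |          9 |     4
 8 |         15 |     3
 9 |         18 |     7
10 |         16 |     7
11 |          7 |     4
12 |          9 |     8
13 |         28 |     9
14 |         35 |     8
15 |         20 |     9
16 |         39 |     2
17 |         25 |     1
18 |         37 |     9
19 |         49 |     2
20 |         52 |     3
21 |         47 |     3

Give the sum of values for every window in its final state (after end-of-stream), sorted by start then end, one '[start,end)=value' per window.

[0,10)=52 [7,17)=19 [14,24)=26 [21,31)=9 [28,38)=26 [35,45)=19 [42,52)=5 [49,59)=5

i=0 t=1 v=7: → [0,10); WM=−∞
i=1 t=2 v=4: → [0,10); WM=−∞
i=2 t=3 v=9: → [0,10); WM=−∞
i=3 t=5 v=6: → [0,10); WM=2
i=4 t=5 v=8: → [0,10); WM=2
i=5 t=5 v=9: → [0,10); WM=2
i=6 t=7 v=1: → [7,17),[0,10); WM=2
i=7 t=9 v=4: → [7,17),[0,10); WM=6
i=8 t=15 v=3: → [14,24),[7,17); WM=6
i=9 t=18 v=7: → [14,24); WM=6
i=10 t=16 v=7: → [14,24),[7,17); WM=6
i=11 t=7 v=4: → [7,17),[0,10); WM=15; [0,10) fires=52
i=12 t=9 v=8: DROP (t<15-2); WM=15
i=13 t=28 v=9: → [28,38),[21,31); WM=15
i=14 t=35 v=8: → [35,45),[28,38); WM=15
i=15 t=20 v=9: → [14,24); WM=32; [7,17) fires=19 [14,24) fires=26 [21,31) fires=9
i=16 t=39 v=2: → [35,45); WM=32
i=17 t=25 v=1: DROP (t<32-2); WM=32
i=18 t=37 v=9: → [35,45),[28,38); WM=32
i=19 t=49 v=2: → [49,59),[42,52); WM=46; [28,38) fires=26 [35,45) fires=19
i=20 t=52 v=3: → [49,59); WM=46
i=21 t=47 v=3: → [42,52); WM=46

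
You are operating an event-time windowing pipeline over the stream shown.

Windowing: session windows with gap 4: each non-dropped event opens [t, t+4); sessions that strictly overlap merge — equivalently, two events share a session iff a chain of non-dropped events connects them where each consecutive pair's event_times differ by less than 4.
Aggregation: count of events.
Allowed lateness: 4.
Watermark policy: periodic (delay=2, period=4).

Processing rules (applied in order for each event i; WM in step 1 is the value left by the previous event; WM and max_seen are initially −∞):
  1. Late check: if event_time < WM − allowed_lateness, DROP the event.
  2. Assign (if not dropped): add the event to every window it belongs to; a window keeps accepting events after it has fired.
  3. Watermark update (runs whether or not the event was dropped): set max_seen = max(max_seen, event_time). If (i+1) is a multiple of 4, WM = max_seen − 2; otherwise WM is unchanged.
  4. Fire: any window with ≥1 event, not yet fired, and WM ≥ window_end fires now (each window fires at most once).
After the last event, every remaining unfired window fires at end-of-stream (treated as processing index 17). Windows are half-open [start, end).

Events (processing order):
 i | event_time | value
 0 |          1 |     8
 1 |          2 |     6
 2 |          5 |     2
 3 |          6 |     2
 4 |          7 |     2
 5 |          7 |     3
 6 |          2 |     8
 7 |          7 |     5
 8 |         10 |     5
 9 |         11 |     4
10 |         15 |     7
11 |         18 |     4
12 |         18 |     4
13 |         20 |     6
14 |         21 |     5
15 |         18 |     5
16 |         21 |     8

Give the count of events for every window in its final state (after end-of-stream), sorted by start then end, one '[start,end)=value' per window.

[1,15)=10 [15,25)=7

i=0 t=1 v=8: → [1,5); WM=−∞
i=1 t=2 v=6: → [1,6); WM=−∞
i=2 t=5 v=2: → [1,9); WM=−∞
i=3 t=6 v=2: → [1,10); WM=4
i=4 t=7 v=2: → [1,11); WM=4
i=5 t=7 v=3: → [1,11); WM=4
i=6 t=2 v=8: → [1,11); WM=4
i=7 t=7 v=5: → [1,11); WM=5
i=8 t=10 v=5: → [1,14); WM=5
i=9 t=11 v=4: → [1,15); WM=5
i=10 t=15 v=7: → [15,19); WM=5
i=11 t=18 v=4: → [15,22); WM=16
i=12 t=18 v=4: → [15,22); WM=16
i=13 t=20 v=6: → [15,24); WM=16
i=14 t=21 v=5: → [15,25); WM=16
i=15 t=18 v=5: → [15,25); WM=19
i=16 t=21 v=8: → [15,25); WM=19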